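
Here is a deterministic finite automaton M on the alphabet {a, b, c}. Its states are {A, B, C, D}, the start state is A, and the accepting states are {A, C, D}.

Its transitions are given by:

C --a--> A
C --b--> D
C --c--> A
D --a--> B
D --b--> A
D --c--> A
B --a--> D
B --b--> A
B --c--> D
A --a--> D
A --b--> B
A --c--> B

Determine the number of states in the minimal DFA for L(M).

Reachable states from the start: {A,B,D}. Unreachable: {C} — drop them.
Start with accepting vs non-accepting: {A,D} | {B}.
Refine {A,D} on symbol a: members go to different blocks, giving {A} and {D}.
Stable partition: {A} | {B} | {D} — 3 equivalence classes.

3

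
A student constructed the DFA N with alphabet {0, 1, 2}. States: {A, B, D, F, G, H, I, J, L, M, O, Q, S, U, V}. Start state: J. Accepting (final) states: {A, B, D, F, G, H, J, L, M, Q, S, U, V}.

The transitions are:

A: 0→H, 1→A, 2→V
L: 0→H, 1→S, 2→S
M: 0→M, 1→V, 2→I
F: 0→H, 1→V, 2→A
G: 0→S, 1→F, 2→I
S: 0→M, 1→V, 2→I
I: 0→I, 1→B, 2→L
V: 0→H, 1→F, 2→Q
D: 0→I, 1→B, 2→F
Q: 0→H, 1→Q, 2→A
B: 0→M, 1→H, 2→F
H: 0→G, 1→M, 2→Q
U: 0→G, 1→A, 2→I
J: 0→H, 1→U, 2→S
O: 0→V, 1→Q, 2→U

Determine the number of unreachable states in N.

2

No path from J leads to D, O; the other 13 states are all reachable.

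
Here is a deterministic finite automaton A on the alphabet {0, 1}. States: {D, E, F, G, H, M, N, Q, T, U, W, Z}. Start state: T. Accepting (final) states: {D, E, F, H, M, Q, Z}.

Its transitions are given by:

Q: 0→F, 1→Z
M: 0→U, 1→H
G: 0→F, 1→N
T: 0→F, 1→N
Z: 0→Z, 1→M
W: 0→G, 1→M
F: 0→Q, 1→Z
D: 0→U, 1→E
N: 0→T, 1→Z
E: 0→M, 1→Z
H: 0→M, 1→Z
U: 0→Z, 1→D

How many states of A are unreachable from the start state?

2

Starting at T and following transitions, the reachable set is {D, E, F, H, M, N, Q, T, U, Z}. That leaves G, W unreachable — 2 in total.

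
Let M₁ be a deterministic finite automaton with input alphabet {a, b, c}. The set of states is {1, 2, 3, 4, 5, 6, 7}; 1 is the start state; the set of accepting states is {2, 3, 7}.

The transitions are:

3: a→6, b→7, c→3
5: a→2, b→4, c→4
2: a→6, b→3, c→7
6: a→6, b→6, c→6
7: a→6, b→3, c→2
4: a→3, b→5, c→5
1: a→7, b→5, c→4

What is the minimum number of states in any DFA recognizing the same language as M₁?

All states are reachable from the start state.
Initial partition by acceptance: {2,3,7} | {1,4,5,6}.
Split {1,4,5,6} by δ(·,a) → {1,4,5} and {6}.
No further refinement is possible. Final partition (3 blocks): {2,3,7} | {1,4,5} | {6}.

3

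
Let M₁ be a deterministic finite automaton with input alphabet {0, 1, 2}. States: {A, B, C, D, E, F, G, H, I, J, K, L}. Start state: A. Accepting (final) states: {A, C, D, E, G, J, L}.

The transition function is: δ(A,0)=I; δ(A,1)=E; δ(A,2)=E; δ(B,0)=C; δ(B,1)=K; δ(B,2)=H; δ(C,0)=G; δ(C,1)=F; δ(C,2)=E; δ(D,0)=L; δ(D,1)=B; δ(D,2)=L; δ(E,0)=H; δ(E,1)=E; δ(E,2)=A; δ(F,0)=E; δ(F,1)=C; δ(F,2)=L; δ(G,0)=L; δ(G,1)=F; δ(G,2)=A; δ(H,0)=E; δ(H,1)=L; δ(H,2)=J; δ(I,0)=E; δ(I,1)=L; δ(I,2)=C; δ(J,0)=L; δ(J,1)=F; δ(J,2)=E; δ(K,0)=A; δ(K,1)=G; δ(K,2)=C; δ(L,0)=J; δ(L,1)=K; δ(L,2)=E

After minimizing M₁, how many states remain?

States {B,D} cannot be reached from the start state, so discard them.
P0 = {A,C,E,G,J,L} | {F,H,I,K}.
Refine {A,C,E,G,J,L} on symbol 0: members go to different blocks, giving {C,G,J,L} and {A,E}.
The partition is now stable with 3 blocks: {C,G,J,L} | {F,H,I,K} | {A,E}.

3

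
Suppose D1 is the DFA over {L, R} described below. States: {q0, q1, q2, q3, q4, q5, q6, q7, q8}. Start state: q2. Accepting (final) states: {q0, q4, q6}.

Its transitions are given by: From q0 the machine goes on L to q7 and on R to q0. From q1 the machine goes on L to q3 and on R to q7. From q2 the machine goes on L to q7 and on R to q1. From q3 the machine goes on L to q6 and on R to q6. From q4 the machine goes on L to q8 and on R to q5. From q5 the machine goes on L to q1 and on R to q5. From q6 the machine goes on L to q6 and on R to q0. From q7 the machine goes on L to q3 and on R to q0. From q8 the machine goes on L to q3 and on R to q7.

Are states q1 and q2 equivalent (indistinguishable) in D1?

No

First remove the unreachable states {q4,q5,q8}; 6 states remain.
P0 = {q0,q6} | {q1,q2,q3,q7}.
On input L, block {q0,q6} splits into {q0} and {q6}.
Split {q1,q2,q3,q7} by δ(·,L) → {q1,q2,q7} and {q3}.
Split {q1,q2,q7} by δ(·,L) → {q1,q7} and {q2}.
Refine {q1,q7} on symbol R: members go to different blocks, giving {q1} and {q7}.
Stable partition: {q0} | {q1} | {q6} | {q3} | {q2} | {q7} — 6 equivalence classes.
q1 and q2 end up in different blocks, so they are distinguishable. For instance, the string 'LL' is accepted from only q1.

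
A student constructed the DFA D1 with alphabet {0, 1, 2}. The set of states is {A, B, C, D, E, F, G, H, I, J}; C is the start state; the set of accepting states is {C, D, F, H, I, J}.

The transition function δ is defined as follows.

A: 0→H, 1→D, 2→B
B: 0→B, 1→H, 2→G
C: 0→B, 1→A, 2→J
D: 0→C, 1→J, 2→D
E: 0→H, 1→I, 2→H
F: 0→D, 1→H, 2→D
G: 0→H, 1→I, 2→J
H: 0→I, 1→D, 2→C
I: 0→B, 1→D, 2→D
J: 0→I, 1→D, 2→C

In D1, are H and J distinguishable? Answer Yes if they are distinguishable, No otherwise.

No

States {E,F} cannot be reached from the start state, so discard them.
Initial partition by acceptance: {C,D,H,I,J} | {A,B,G}.
Split {C,D,H,I,J} by δ(·,0) → {D,H,J} and {C,I}.
Split {D,H,J} by δ(·,2) → {H,J} and {D}.
On input 0, block {A,B,G} splits into {A,G} and {B}.
On input 1, block {A,G} splits into {A} and {G}.
Split {C,I} by δ(·,1) → {C} and {I}.
Stable partition: {H,J} | {A} | {C} | {D} | {B} | {G} | {I} — 7 equivalence classes.
H and J lie in the same block of the stable partition, so they are equivalent — no string distinguishes them.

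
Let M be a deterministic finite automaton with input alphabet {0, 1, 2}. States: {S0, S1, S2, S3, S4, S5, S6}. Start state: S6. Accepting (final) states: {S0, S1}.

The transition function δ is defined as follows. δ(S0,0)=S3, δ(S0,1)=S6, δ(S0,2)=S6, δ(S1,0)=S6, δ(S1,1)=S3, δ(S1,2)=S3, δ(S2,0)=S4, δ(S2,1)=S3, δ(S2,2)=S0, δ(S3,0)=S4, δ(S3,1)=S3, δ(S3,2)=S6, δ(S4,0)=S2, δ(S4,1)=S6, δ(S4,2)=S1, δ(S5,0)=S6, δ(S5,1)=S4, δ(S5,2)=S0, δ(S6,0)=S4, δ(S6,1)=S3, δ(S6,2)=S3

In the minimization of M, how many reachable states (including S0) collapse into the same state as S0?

Reachable states from the start: {S0,S1,S2,S3,S4,S6}. Unreachable: {S5} — drop them.
Start with accepting vs non-accepting: {S0,S1} | {S2,S3,S4,S6}.
On input 2, block {S2,S3,S4,S6} splits into {S2,S4} and {S3,S6}.
No further refinement is possible. Final partition (3 blocks): {S0,S1} | {S2,S4} | {S3,S6}.
The equivalence class containing S0 is {S0,S1}, of size 2.

2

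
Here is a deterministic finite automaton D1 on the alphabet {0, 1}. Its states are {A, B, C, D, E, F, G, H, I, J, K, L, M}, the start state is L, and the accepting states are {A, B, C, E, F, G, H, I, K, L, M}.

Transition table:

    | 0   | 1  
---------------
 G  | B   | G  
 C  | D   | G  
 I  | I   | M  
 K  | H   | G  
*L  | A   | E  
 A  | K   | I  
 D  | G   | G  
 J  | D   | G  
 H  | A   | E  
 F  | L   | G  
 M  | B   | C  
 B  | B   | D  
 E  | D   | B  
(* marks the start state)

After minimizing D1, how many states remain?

10

Reachable states from the start: {A,B,C,D,E,G,H,I,K,L,M}. Unreachable: {F,J} — drop them.
Start with accepting vs non-accepting: {A,B,C,E,G,H,I,K,L,M} | {D}.
On input 0, block {A,B,C,E,G,H,I,K,L,M} splits into {A,B,G,H,I,K,L,M} and {C,E}.
Refine {A,B,G,H,I,K,L,M} on symbol 1: members go to different blocks, giving {A,G,I,K} and {H,L,M} and {B}.
Split {A,G,I,K} by δ(·,0) → {A,I} and {G} and {K}.
On input 0, block {A,I} splits into {A} and {I}.
On input 1, block {C,E} splits into {C} and {E}.
On input 0, block {H,L,M} splits into {H,L} and {M}.
Stable partition: {A} | {D} | {C} | {H,L} | {B} | {G} | {K} | {I} | {E} | {M} — 10 equivalence classes.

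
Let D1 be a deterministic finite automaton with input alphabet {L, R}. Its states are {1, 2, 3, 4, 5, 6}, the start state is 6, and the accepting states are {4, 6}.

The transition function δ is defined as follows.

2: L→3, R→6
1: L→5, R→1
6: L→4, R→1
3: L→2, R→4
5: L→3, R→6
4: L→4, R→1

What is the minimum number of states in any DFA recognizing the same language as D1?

Initial partition by acceptance: {4,6} | {1,2,3,5}.
On input R, block {1,2,3,5} splits into {2,3,5} and {1}.
Stable partition: {4,6} | {2,3,5} | {1} — 3 equivalence classes.

3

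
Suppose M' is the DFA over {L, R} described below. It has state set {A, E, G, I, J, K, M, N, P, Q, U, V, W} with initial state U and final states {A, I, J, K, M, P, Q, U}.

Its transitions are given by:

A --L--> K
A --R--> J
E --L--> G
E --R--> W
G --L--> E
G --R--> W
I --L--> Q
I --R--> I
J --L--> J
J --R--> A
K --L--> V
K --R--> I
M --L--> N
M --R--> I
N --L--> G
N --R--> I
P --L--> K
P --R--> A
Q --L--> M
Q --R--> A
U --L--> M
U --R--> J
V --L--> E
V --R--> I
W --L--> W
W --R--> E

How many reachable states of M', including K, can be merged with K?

States {P} cannot be reached from the start state, so discard them.
Start with accepting vs non-accepting: {A,I,J,K,M,Q,U} | {E,G,N,V,W}.
On input L, block {A,I,J,K,M,Q,U} splits into {A,I,J,Q,U} and {K,M}.
Refine {A,I,J,Q,U} on symbol L: members go to different blocks, giving {A,Q,U} and {I,J}.
Split {A,Q,U} by δ(·,R) → {A,U} and {Q}.
On input R, block {E,G,N,V,W} splits into {E,G,W} and {N,V}.
On input L, block {I,J} splits into {I} and {J}.
The partition is now stable with 7 blocks: {A,U} | {E,G,W} | {K,M} | {I} | {Q} | {N,V} | {J}.
The equivalence class containing K is {K,M}, of size 2.

2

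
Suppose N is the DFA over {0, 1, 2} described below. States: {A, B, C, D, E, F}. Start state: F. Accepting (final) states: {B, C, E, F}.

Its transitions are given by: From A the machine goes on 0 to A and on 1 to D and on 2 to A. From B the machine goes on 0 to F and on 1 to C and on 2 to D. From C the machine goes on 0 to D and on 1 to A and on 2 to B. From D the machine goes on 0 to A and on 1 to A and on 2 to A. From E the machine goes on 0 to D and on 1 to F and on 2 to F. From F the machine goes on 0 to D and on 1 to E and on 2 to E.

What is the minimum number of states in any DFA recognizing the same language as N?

2

States {B,C} cannot be reached from the start state, so discard them.
Initial partition by acceptance: {E,F} | {A,D}.
Stable partition: {E,F} | {A,D} — 2 equivalence classes.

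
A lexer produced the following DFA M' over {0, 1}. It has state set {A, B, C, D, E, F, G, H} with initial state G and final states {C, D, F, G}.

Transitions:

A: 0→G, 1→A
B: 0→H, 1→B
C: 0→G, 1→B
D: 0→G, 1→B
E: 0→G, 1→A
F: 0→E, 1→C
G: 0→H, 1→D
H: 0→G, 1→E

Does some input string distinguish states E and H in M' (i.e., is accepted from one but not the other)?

Reachable states from the start: {A,B,D,E,G,H}. Unreachable: {C,F} — drop them.
P0 = {D,G} | {A,B,E,H}.
Refine {D,G} on symbol 0: members go to different blocks, giving {D} and {G}.
Split {A,B,E,H} by δ(·,0) → {A,E,H} and {B}.
The partition is now stable with 4 blocks: {D} | {A,E,H} | {G} | {B}.
E and H lie in the same block of the stable partition, so they are equivalent — no string distinguishes them.

No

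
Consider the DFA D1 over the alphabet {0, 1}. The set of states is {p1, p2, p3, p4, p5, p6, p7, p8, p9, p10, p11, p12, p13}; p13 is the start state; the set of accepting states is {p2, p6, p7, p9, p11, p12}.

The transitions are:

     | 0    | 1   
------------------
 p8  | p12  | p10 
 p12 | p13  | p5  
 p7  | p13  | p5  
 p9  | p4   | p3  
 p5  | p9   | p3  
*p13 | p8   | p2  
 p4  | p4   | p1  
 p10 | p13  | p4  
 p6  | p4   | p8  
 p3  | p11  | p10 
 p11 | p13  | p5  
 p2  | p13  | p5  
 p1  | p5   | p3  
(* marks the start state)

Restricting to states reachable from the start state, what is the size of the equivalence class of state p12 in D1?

3

Reachable states from the start: {p1,p2,p3,p4,p5,p8,p9,p10,p11,p12,p13}. Unreachable: {p6,p7} — drop them.
Initial partition by acceptance: {p2,p9,p11,p12} | {p1,p3,p4,p5,p8,p10,p13}.
Split {p1,p3,p4,p5,p8,p10,p13} by δ(·,0) → {p1,p4,p10,p13} and {p3,p5,p8}.
Split {p1,p4,p10,p13} by δ(·,0) → {p1,p13} and {p4,p10}.
On input 0, block {p2,p9,p11,p12} splits into {p2,p11,p12} and {p9}.
Split {p1,p13} by δ(·,1) → {p1} and {p13}.
Split {p3,p5,p8} by δ(·,0) → {p3,p8} and {p5}.
On input 0, block {p4,p10} splits into {p4} and {p10}.
The partition is now stable with 8 blocks: {p2,p11,p12} | {p1} | {p3,p8} | {p4} | {p9} | {p13} | {p5} | {p10}.
State p12 belongs to the block {p2,p11,p12}, which has 3 states.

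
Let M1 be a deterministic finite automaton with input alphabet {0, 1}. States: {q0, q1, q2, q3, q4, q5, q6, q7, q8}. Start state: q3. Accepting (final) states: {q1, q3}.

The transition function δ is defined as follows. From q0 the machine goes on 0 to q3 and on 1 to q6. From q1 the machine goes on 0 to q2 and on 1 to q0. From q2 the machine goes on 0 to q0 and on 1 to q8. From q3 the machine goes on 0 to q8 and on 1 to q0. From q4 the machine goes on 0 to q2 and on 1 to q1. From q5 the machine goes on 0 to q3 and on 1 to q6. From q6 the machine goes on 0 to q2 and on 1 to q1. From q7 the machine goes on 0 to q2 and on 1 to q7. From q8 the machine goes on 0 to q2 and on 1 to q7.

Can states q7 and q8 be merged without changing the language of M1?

First remove the unreachable states {q4,q5}; 7 states remain.
P0 = {q1,q3} | {q0,q2,q6,q7,q8}.
Split {q0,q2,q6,q7,q8} by δ(·,0) → {q2,q6,q7,q8} and {q0}.
On input 0, block {q2,q6,q7,q8} splits into {q6,q7,q8} and {q2}.
Refine {q1,q3} on symbol 0: members go to different blocks, giving {q1} and {q3}.
Split {q6,q7,q8} by δ(·,1) → {q7,q8} and {q6}.
No further refinement is possible. Final partition (6 blocks): {q1} | {q7,q8} | {q0} | {q2} | {q3} | {q6}.
q7 and q8 lie in the same block of the stable partition, so they are equivalent — no string distinguishes them.

Yes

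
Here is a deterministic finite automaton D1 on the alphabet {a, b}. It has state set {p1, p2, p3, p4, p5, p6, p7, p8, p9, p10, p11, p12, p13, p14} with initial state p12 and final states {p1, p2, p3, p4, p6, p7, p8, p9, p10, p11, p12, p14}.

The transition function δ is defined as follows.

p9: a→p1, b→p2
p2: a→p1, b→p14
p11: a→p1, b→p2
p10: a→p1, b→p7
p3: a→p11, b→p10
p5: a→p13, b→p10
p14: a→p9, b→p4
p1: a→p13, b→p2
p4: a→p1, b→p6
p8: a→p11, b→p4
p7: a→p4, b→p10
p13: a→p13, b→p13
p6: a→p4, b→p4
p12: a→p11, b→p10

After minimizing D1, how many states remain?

States {p3,p5,p8} cannot be reached from the start state, so discard them.
Start with accepting vs non-accepting: {p1,p2,p4,p6,p7,p9,p10,p11,p12,p14} | {p13}.
On input a, block {p1,p2,p4,p6,p7,p9,p10,p11,p12,p14} splits into {p2,p4,p6,p7,p9,p10,p11,p12,p14} and {p1}.
Refine {p2,p4,p6,p7,p9,p10,p11,p12,p14} on symbol a: members go to different blocks, giving {p2,p4,p9,p10,p11} and {p6,p7,p12,p14}.
Split {p2,p4,p9,p10,p11} by δ(·,b) → {p2,p4,p10} and {p9,p11}.
Split {p6,p7,p12,p14} by δ(·,a) → {p6,p7} and {p12,p14}.
Refine {p2,p4,p10} on symbol b: members go to different blocks, giving {p4,p10} and {p2}.
The partition is now stable with 7 blocks: {p4,p10} | {p13} | {p1} | {p6,p7} | {p9,p11} | {p12,p14} | {p2}.

7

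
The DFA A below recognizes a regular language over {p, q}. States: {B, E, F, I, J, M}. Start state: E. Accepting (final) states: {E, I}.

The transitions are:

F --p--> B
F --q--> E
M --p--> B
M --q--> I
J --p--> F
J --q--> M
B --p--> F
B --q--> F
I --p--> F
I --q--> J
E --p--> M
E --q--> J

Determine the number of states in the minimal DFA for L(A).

All states are reachable from the start state.
Initial partition by acceptance: {E,I} | {B,F,J,M}.
Refine {B,F,J,M} on symbol q: members go to different blocks, giving {F,M} and {B,J}.
The partition is now stable with 3 blocks: {E,I} | {F,M} | {B,J}.

3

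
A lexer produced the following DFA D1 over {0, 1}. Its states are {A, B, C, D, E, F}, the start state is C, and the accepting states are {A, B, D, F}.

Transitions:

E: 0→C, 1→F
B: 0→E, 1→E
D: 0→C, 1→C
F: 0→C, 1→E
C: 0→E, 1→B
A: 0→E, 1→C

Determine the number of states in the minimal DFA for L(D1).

Reachable states from the start: {B,C,E,F}. Unreachable: {A,D} — drop them.
Start with accepting vs non-accepting: {B,F} | {C,E}.
The partition is now stable with 2 blocks: {B,F} | {C,E}.

2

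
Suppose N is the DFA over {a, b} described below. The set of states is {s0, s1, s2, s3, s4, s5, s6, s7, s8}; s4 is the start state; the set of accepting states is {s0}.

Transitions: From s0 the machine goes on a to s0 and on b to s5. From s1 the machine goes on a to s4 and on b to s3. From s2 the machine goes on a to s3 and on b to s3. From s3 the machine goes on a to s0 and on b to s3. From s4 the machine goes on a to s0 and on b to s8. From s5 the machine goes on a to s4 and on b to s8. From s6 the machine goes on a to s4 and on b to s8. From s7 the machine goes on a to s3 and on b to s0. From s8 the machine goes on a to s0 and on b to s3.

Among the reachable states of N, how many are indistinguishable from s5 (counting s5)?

First remove the unreachable states {s1,s2,s6,s7}; 5 states remain.
P0 = {s0} | {s3,s4,s5,s8}.
On input a, block {s3,s4,s5,s8} splits into {s3,s4,s8} and {s5}.
No further refinement is possible. Final partition (3 blocks): {s0} | {s3,s4,s8} | {s5}.
State s5 belongs to the block {s5}, which has 1 states.

1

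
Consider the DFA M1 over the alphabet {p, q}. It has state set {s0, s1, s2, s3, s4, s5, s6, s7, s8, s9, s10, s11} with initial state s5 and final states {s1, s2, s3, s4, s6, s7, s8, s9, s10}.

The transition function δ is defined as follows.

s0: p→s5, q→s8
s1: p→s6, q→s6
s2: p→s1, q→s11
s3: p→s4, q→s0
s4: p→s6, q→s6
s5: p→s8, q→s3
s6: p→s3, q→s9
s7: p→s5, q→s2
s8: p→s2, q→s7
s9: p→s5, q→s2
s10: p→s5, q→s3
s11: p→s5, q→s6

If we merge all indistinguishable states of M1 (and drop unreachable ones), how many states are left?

6

States {s10} cannot be reached from the start state, so discard them.
Initial partition by acceptance: {s1,s2,s3,s4,s6,s7,s8,s9} | {s0,s5,s11}.
Split {s1,s2,s3,s4,s6,s7,s8,s9} by δ(·,p) → {s1,s2,s3,s4,s6,s8} and {s7,s9}.
Refine {s1,s2,s3,s4,s6,s8} on symbol q: members go to different blocks, giving {s1,s4} and {s2,s3} and {s6,s8}.
Refine {s0,s5,s11} on symbol p: members go to different blocks, giving {s0,s11} and {s5}.
Stable partition: {s1,s4} | {s0,s11} | {s7,s9} | {s2,s3} | {s6,s8} | {s5} — 6 equivalence classes.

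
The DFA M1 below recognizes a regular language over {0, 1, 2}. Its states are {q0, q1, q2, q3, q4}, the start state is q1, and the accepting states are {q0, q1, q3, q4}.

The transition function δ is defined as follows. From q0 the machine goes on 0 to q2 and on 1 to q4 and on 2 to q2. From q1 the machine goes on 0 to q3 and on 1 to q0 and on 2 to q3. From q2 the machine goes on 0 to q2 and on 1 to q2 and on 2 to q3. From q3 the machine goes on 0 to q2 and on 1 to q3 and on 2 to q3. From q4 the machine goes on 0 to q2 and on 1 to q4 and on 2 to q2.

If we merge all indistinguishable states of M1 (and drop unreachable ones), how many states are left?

4

All states are reachable from the start state.
Start with accepting vs non-accepting: {q0,q1,q3,q4} | {q2}.
Refine {q0,q1,q3,q4} on symbol 0: members go to different blocks, giving {q0,q3,q4} and {q1}.
Split {q0,q3,q4} by δ(·,2) → {q0,q4} and {q3}.
The partition is now stable with 4 blocks: {q0,q4} | {q2} | {q1} | {q3}.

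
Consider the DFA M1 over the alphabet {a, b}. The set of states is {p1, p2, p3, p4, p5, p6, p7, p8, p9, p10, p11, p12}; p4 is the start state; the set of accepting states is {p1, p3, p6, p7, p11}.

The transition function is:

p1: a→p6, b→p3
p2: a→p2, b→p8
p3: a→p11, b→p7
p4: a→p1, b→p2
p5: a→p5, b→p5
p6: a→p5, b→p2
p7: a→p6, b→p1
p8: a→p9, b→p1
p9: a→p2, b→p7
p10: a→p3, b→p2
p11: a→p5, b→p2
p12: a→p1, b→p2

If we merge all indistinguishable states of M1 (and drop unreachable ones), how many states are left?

7

States {p10,p12} cannot be reached from the start state, so discard them.
P0 = {p1,p3,p6,p7,p11} | {p2,p4,p5,p8,p9}.
On input a, block {p1,p3,p6,p7,p11} splits into {p1,p3,p7} and {p6,p11}.
Refine {p2,p4,p5,p8,p9} on symbol a: members go to different blocks, giving {p2,p5,p8,p9} and {p4}.
Refine {p2,p5,p8,p9} on symbol b: members go to different blocks, giving {p2,p5} and {p8,p9}.
Refine {p2,p5} on symbol b: members go to different blocks, giving {p2} and {p5}.
Refine {p8,p9} on symbol a: members go to different blocks, giving {p8} and {p9}.
No further refinement is possible. Final partition (7 blocks): {p1,p3,p7} | {p2} | {p6,p11} | {p4} | {p8} | {p5} | {p9}.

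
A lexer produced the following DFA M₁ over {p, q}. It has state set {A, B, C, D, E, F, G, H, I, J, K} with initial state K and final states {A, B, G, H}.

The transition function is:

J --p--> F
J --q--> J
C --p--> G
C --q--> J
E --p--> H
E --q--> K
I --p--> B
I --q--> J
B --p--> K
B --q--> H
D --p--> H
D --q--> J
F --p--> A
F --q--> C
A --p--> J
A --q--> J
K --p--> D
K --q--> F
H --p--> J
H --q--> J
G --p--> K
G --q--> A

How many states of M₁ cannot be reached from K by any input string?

No path from K leads to B, E, I; the other 8 states are all reachable.

3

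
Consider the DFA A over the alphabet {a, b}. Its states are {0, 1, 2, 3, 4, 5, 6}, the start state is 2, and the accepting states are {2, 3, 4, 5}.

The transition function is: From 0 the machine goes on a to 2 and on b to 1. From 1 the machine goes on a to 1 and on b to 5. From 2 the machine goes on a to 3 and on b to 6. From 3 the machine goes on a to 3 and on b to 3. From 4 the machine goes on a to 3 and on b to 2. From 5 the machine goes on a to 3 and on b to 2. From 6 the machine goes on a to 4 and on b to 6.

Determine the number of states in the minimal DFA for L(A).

States {0,1,5} cannot be reached from the start state, so discard them.
Initial partition by acceptance: {2,3,4} | {6}.
On input b, block {2,3,4} splits into {3,4} and {2}.
On input b, block {3,4} splits into {3} and {4}.
The partition is now stable with 4 blocks: {3} | {6} | {2} | {4}.

4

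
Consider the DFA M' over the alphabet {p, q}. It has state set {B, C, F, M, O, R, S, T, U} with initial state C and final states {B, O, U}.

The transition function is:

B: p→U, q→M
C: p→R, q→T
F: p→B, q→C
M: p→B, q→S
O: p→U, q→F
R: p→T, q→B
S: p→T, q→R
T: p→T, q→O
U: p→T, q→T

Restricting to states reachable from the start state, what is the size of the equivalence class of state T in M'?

P0 = {B,O,U} | {C,F,M,R,S,T}.
Split {B,O,U} by δ(·,p) → {B,O} and {U}.
Refine {C,F,M,R,S,T} on symbol p: members go to different blocks, giving {C,R,S,T} and {F,M}.
Refine {C,R,S,T} on symbol q: members go to different blocks, giving {R,T} and {C,S}.
The partition is now stable with 5 blocks: {B,O} | {R,T} | {U} | {F,M} | {C,S}.
The equivalence class containing T is {R,T}, of size 2.

2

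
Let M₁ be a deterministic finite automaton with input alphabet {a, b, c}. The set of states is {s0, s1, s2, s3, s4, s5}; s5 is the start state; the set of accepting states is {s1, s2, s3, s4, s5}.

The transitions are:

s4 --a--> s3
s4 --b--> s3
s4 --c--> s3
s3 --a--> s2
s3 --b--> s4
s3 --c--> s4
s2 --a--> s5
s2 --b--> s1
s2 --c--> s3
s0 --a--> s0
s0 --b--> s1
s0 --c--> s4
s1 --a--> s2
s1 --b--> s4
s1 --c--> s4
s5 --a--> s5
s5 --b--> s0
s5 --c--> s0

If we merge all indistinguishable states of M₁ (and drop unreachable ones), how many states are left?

Initial partition by acceptance: {s1,s2,s3,s4,s5} | {s0}.
Split {s1,s2,s3,s4,s5} by δ(·,b) → {s1,s2,s3,s4} and {s5}.
Split {s1,s2,s3,s4} by δ(·,a) → {s1,s3,s4} and {s2}.
Split {s1,s3,s4} by δ(·,a) → {s1,s3} and {s4}.
Stable partition: {s1,s3} | {s0} | {s5} | {s2} | {s4} — 5 equivalence classes.

5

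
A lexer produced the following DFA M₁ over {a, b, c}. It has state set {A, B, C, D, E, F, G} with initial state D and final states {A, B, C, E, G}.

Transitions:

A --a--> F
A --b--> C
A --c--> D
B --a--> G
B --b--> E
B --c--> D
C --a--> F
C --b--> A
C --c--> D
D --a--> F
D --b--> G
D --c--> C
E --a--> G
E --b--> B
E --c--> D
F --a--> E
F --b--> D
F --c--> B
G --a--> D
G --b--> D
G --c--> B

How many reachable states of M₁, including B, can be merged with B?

2

Start with accepting vs non-accepting: {A,B,C,E,G} | {D,F}.
Refine {A,B,C,E,G} on symbol a: members go to different blocks, giving {A,C,G} and {B,E}.
Split {A,C,G} by δ(·,b) → {A,C} and {G}.
Split {D,F} by δ(·,a) → {D} and {F}.
No further refinement is possible. Final partition (5 blocks): {A,C} | {D} | {B,E} | {G} | {F}.
State B belongs to the block {B,E}, which has 2 states.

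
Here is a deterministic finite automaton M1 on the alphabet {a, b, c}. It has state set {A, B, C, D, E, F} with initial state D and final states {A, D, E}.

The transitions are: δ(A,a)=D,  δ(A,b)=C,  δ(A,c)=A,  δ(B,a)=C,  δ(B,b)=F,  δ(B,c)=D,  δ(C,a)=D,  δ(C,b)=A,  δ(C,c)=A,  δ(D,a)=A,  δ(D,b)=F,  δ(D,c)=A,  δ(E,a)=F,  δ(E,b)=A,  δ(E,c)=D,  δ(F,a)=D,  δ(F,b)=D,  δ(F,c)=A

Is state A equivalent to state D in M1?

Yes

States {B,E} cannot be reached from the start state, so discard them.
Start with accepting vs non-accepting: {A,D} | {C,F}.
Stable partition: {A,D} | {C,F} — 2 equivalence classes.
A and D lie in the same block of the stable partition, so they are equivalent — no string distinguishes them.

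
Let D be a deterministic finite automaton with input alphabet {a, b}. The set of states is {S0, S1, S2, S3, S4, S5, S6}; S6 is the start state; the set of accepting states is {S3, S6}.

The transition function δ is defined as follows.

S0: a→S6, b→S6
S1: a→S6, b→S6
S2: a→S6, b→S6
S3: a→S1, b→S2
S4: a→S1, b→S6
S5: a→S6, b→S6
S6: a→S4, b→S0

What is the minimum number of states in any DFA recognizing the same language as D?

3

Reachable states from the start: {S0,S1,S4,S6}. Unreachable: {S2,S3,S5} — drop them.
Start with accepting vs non-accepting: {S6} | {S0,S1,S4}.
Split {S0,S1,S4} by δ(·,a) → {S0,S1} and {S4}.
The partition is now stable with 3 blocks: {S6} | {S0,S1} | {S4}.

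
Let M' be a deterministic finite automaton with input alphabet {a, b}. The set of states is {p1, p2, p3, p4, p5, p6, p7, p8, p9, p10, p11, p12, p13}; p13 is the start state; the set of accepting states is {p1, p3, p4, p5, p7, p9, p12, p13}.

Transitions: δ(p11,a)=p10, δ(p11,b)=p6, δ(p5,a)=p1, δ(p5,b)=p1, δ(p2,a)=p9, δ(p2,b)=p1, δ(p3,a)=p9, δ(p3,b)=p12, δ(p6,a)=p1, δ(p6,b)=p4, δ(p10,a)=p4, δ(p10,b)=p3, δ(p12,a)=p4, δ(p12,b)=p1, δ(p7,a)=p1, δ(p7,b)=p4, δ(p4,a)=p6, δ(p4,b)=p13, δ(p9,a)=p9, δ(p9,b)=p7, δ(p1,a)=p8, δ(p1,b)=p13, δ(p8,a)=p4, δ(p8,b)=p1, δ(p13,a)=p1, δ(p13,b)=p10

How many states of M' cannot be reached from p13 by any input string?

No path from p13 leads to p2, p5, p11; the other 10 states are all reachable.

3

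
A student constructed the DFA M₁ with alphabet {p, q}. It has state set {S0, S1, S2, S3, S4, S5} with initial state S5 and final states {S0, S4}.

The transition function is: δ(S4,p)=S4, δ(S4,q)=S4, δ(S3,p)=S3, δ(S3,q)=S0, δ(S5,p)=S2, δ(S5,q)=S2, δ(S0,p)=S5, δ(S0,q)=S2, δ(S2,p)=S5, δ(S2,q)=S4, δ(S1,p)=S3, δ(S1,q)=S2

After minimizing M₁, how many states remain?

3

Reachable states from the start: {S2,S4,S5}. Unreachable: {S0,S1,S3} — drop them.
P0 = {S4} | {S2,S5}.
On input q, block {S2,S5} splits into {S2} and {S5}.
Stable partition: {S4} | {S2} | {S5} — 3 equivalence classes.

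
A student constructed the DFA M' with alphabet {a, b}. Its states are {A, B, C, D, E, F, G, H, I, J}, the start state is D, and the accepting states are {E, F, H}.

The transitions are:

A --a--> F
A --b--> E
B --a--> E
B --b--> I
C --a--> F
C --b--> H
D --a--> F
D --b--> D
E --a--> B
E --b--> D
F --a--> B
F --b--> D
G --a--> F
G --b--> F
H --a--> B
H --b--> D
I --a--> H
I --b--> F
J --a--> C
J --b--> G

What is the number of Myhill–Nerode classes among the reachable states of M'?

First remove the unreachable states {A,C,G,J}; 6 states remain.
P0 = {E,F,H} | {B,D,I}.
Split {B,D,I} by δ(·,b) → {B,D} and {I}.
Refine {B,D} on symbol b: members go to different blocks, giving {B} and {D}.
The partition is now stable with 4 blocks: {E,F,H} | {B} | {I} | {D}.

4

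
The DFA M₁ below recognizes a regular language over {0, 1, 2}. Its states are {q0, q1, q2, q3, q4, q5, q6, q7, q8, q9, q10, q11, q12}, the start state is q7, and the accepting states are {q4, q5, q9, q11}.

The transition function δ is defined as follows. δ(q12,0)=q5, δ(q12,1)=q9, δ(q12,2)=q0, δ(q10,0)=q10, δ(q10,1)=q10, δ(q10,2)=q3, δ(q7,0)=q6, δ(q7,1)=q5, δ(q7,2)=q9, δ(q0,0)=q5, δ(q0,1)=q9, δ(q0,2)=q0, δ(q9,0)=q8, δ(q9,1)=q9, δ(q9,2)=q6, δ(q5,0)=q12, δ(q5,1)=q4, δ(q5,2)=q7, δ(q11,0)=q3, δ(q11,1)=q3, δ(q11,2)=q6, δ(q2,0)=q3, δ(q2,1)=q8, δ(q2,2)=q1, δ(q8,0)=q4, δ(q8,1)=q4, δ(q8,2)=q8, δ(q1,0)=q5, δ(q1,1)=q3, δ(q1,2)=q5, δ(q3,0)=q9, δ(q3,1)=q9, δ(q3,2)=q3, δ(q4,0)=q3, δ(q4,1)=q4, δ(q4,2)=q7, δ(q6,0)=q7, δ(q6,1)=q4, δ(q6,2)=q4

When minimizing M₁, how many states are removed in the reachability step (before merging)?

4

Starting at q7 and following transitions, the reachable set is {q0, q3, q4, q5, q6, q7, q8, q9, q12}. That leaves q1, q2, q10, q11 unreachable — 4 in total.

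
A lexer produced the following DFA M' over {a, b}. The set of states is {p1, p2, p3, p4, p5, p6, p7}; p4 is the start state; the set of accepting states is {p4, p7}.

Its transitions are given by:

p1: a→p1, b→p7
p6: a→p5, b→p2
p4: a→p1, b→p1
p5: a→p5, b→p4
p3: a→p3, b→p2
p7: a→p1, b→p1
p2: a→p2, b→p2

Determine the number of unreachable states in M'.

Starting at p4 and following transitions, the reachable set is {p1, p4, p7}. That leaves p2, p3, p5, p6 unreachable — 4 in total.

4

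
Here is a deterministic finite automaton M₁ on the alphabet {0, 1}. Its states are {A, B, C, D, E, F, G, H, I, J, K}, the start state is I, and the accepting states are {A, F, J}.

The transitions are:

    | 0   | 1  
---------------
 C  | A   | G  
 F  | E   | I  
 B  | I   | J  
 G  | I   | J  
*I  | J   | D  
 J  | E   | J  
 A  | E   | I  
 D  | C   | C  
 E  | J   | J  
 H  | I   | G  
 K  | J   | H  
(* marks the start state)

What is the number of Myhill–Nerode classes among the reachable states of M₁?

7

Reachable states from the start: {A,C,D,E,G,I,J}. Unreachable: {B,F,H,K} — drop them.
Initial partition by acceptance: {A,J} | {C,D,E,G,I}.
Refine {A,J} on symbol 1: members go to different blocks, giving {A} and {J}.
Split {C,D,E,G,I} by δ(·,0) → {D,G} and {E,I} and {C}.
Split {D,G} by δ(·,0) → {D} and {G}.
On input 1, block {E,I} splits into {E} and {I}.
No further refinement is possible. Final partition (7 blocks): {A} | {D} | {J} | {E} | {C} | {G} | {I}.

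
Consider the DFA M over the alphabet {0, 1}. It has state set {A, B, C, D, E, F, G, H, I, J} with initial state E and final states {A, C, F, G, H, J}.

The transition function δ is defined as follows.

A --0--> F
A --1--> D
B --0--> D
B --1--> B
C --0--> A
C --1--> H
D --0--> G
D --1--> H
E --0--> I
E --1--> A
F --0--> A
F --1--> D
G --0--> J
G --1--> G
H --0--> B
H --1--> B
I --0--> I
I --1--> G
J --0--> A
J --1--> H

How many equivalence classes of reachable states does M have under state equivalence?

States {C} cannot be reached from the start state, so discard them.
P0 = {A,F,G,H,J} | {B,D,E,I}.
Split {A,F,G,H,J} by δ(·,0) → {A,F,G,J} and {H}.
On input 1, block {A,F,G,J} splits into {A,F} and {G} and {J}.
Refine {B,D,E,I} on symbol 0: members go to different blocks, giving {B,E,I} and {D}.
Split {B,E,I} by δ(·,0) → {E,I} and {B}.
Split {E,I} by δ(·,1) → {E} and {I}.
Stable partition: {A,F} | {E} | {H} | {G} | {J} | {D} | {B} | {I} — 8 equivalence classes.

8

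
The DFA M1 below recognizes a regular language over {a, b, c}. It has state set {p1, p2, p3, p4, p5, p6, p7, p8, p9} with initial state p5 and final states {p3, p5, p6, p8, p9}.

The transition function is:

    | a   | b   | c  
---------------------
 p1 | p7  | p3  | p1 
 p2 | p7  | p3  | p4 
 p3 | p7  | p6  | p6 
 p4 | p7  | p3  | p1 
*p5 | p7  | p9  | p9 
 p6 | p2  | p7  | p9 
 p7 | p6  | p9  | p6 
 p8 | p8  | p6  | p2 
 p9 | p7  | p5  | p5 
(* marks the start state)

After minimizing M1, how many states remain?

First remove the unreachable states {p8}; 8 states remain.
Start with accepting vs non-accepting: {p3,p5,p6,p9} | {p1,p2,p4,p7}.
Refine {p3,p5,p6,p9} on symbol b: members go to different blocks, giving {p3,p5,p9} and {p6}.
Refine {p3,p5,p9} on symbol b: members go to different blocks, giving {p5,p9} and {p3}.
Split {p1,p2,p4,p7} by δ(·,a) → {p1,p2,p4} and {p7}.
No further refinement is possible. Final partition (5 blocks): {p5,p9} | {p1,p2,p4} | {p6} | {p3} | {p7}.

5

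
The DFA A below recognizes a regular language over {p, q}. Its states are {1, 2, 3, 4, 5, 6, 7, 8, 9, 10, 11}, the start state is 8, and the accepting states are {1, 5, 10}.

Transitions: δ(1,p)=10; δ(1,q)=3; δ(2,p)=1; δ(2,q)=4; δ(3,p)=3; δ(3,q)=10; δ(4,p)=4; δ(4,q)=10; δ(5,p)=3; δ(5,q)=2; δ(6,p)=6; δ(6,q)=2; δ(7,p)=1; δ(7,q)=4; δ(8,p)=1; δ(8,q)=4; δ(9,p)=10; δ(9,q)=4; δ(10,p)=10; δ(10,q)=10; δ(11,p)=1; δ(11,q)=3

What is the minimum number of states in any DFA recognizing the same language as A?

4

Reachable states from the start: {1,3,4,8,10}. Unreachable: {2,5,6,7,9,11} — drop them.
Start with accepting vs non-accepting: {1,10} | {3,4,8}.
On input q, block {1,10} splits into {1} and {10}.
Split {3,4,8} by δ(·,p) → {3,4} and {8}.
Stable partition: {1} | {3,4} | {10} | {8} — 4 equivalence classes.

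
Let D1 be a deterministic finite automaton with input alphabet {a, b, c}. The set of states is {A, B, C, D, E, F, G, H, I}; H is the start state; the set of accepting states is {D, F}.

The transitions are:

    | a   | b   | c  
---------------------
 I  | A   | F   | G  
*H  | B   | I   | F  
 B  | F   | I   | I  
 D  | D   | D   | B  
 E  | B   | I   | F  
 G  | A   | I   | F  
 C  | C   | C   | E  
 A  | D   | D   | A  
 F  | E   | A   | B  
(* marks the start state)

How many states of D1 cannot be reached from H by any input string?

1

Starting at H and following transitions, the reachable set is {A, B, D, E, F, G, H, I}. That leaves C unreachable — 1 in total.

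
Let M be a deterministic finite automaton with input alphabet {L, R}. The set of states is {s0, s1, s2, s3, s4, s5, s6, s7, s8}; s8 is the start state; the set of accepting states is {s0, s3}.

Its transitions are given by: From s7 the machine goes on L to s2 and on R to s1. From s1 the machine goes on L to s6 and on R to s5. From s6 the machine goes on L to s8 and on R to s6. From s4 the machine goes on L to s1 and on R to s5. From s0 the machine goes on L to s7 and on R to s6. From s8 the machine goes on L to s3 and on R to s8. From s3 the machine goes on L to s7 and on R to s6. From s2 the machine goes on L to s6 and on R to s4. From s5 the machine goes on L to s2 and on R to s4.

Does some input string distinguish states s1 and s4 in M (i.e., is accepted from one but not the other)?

Yes

Reachable states from the start: {s1,s2,s3,s4,s5,s6,s7,s8}. Unreachable: {s0} — drop them.
Initial partition by acceptance: {s3} | {s1,s2,s4,s5,s6,s7,s8}.
Refine {s1,s2,s4,s5,s6,s7,s8} on symbol L: members go to different blocks, giving {s1,s2,s4,s5,s6,s7} and {s8}.
Split {s1,s2,s4,s5,s6,s7} by δ(·,L) → {s1,s2,s4,s5,s7} and {s6}.
Refine {s1,s2,s4,s5,s7} on symbol L: members go to different blocks, giving {s4,s5,s7} and {s1,s2}.
Split {s4,s5,s7} by δ(·,R) → {s4,s5} and {s7}.
No further refinement is possible. Final partition (6 blocks): {s3} | {s4,s5} | {s8} | {s6} | {s1,s2} | {s7}.
s1 and s4 end up in different blocks, so they are distinguishable. For instance, the string 'LLL' is accepted from only s1.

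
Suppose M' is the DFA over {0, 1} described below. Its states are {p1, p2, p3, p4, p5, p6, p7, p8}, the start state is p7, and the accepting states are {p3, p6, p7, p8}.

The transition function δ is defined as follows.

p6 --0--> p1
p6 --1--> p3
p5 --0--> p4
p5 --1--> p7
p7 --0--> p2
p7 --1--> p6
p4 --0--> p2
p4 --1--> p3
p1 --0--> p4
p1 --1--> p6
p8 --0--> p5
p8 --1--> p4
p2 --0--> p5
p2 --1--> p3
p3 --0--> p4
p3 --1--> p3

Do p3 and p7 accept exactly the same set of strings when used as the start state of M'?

Yes

First remove the unreachable states {p8}; 7 states remain.
Initial partition by acceptance: {p3,p6,p7} | {p1,p2,p4,p5}.
The partition is now stable with 2 blocks: {p3,p6,p7} | {p1,p2,p4,p5}.
p3 and p7 lie in the same block of the stable partition, so they are equivalent — no string distinguishes them.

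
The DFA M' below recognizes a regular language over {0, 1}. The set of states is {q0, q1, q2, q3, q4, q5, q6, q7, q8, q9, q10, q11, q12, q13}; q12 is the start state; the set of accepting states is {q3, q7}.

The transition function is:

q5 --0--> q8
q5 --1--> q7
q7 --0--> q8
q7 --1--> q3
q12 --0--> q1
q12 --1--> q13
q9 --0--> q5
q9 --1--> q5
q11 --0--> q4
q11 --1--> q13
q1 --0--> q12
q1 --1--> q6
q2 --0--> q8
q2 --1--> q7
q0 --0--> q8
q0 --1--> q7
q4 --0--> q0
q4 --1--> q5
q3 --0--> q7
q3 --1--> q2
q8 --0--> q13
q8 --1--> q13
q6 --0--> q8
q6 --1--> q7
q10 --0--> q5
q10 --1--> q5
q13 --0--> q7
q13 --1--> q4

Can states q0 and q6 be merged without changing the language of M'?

First remove the unreachable states {q9,q10,q11}; 11 states remain.
Start with accepting vs non-accepting: {q3,q7} | {q0,q1,q2,q4,q5,q6,q8,q12,q13}.
Split {q3,q7} by δ(·,0) → {q3} and {q7}.
Refine {q0,q1,q2,q4,q5,q6,q8,q12,q13} on symbol 0: members go to different blocks, giving {q0,q1,q2,q4,q5,q6,q8,q12} and {q13}.
Refine {q0,q1,q2,q4,q5,q6,q8,q12} on symbol 0: members go to different blocks, giving {q0,q1,q2,q4,q5,q6,q12} and {q8}.
Split {q0,q1,q2,q4,q5,q6,q12} by δ(·,0) → {q0,q2,q5,q6} and {q1,q4,q12}.
On input 0, block {q1,q4,q12} splits into {q1,q12} and {q4}.
Refine {q1,q12} on symbol 1: members go to different blocks, giving {q1} and {q12}.
No further refinement is possible. Final partition (8 blocks): {q3} | {q0,q2,q5,q6} | {q7} | {q13} | {q8} | {q1} | {q4} | {q12}.
q0 and q6 lie in the same block of the stable partition, so they are equivalent — no string distinguishes them.

Yes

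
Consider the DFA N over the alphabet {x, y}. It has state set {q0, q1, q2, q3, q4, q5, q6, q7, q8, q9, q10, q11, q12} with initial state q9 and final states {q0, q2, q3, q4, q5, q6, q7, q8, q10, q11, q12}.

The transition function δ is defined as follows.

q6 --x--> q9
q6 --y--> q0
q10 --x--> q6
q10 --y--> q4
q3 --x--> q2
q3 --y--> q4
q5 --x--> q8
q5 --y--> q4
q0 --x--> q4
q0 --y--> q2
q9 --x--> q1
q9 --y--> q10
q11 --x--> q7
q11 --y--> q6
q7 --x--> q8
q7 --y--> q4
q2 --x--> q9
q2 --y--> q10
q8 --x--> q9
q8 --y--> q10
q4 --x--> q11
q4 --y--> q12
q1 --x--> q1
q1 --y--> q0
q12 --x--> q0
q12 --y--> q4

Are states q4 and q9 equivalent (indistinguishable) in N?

No

First remove the unreachable states {q3,q5}; 11 states remain.
P0 = {q0,q2,q4,q6,q7,q8,q10,q11,q12} | {q1,q9}.
Split {q0,q2,q4,q6,q7,q8,q10,q11,q12} by δ(·,x) → {q0,q4,q7,q10,q11,q12} and {q2,q6,q8}.
Refine {q0,q4,q7,q10,q11,q12} on symbol x: members go to different blocks, giving {q0,q4,q11,q12} and {q7,q10}.
Refine {q0,q4,q11,q12} on symbol x: members go to different blocks, giving {q0,q4,q12} and {q11}.
Refine {q0,q4,q12} on symbol x: members go to different blocks, giving {q0,q12} and {q4}.
On input x, block {q0,q12} splits into {q0} and {q12}.
Refine {q1,q9} on symbol y: members go to different blocks, giving {q1} and {q9}.
Refine {q2,q6,q8} on symbol y: members go to different blocks, giving {q2,q8} and {q6}.
Refine {q7,q10} on symbol x: members go to different blocks, giving {q7} and {q10}.
No further refinement is possible. Final partition (10 blocks): {q0} | {q1} | {q2,q8} | {q7} | {q11} | {q4} | {q12} | {q9} | {q6} | {q10}.
q4 and q9 end up in different blocks, so they are distinguishable. For instance, the string 'ε' is accepted from only q4.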